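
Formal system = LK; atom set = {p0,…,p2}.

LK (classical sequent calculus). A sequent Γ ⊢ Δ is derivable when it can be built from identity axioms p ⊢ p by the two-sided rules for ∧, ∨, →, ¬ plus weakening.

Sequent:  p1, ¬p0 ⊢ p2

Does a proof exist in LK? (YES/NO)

Search for a countermodel by truth-table:
  v=000: Γ:[p1=F, ¬p0=T] Δ:[p2=F] refutes=False
  v=001: Γ:[p1=F, ¬p0=T] Δ:[p2=T] refutes=False
  v=010: Γ:[p1=T, ¬p0=T] Δ:[p2=F] refutes=True  ← countermodel

Result: NO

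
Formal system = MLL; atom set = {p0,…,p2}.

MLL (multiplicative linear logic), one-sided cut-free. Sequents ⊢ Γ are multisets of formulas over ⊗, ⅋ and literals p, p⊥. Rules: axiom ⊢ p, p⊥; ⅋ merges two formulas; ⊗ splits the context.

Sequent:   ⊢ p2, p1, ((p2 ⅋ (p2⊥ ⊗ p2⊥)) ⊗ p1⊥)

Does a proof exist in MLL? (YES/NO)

Derivation trace:
[⊗]  ⊢ p2, p1, ((p2 ⅋ (p2⊥ ⊗ p2⊥)) ⊗ p1⊥)
  [⅋]  ⊢ p2, (p2 ⅋ (p2⊥ ⊗ p2⊥))
    [⊗]  ⊢ p2, p2, (p2⊥ ⊗ p2⊥)
      [Ax]  ⊢ p2, p2⊥
      [Ax]  ⊢ p2, p2⊥
  [Ax]  ⊢ p1, p1⊥

Result: YES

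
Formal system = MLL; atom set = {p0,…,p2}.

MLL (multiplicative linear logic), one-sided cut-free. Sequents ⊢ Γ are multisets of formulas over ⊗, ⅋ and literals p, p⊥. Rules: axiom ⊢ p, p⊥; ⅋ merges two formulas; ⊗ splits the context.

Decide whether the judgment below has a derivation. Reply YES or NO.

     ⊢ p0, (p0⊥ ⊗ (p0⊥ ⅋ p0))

Proof tree:
[⊗]  ⊢ p0, (p0⊥ ⊗ (p0⊥ ⅋ p0))
  [Ax]  ⊢ p0, p0⊥
  [⅋]  ⊢ (p0⊥ ⅋ p0)
    [Ax]  ⊢ p0, p0⊥

Result: YES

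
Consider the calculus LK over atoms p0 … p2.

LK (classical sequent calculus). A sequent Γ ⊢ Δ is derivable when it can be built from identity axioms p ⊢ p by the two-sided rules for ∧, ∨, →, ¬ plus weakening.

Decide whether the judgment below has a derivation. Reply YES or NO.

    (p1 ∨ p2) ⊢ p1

Truth-table refutation:
  v=000: Γ:[(p1 ∨ p2)=F] Δ:[p1=F] refutes=False
  v=001: Γ:[(p1 ∨ p2)=T] Δ:[p1=F] refutes=True  ← countermodel

Result: NO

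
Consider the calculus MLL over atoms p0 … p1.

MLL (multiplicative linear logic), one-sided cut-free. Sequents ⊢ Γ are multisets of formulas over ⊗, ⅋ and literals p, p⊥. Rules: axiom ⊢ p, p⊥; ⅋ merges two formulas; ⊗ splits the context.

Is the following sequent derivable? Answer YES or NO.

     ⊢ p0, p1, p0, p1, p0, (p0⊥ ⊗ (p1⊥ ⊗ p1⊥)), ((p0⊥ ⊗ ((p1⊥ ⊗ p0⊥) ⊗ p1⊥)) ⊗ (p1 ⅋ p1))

Derivation (root first):
[⊗]  ⊢ p0, p1, p0, p1, p0, (p0⊥ ⊗ (p1⊥ ⊗ p1⊥)), ((p0⊥ ⊗ ((p1⊥ ⊗ p0⊥) ⊗ p1⊥)) ⊗ (p1 ⅋ p1))
  [⊗]  ⊢ p0, p1, p0, p1, (p0⊥ ⊗ ((p1⊥ ⊗ p0⊥) ⊗ p1⊥))
    [Ax]  ⊢ p0, p0⊥
    [⊗]  ⊢ p1, p0, p1, ((p1⊥ ⊗ p0⊥) ⊗ p1⊥)
      [⊗]  ⊢ p1, p0, (p1⊥ ⊗ p0⊥)
        [Ax]  ⊢ p1, p1⊥
        [Ax]  ⊢ p0, p0⊥
      [Ax]  ⊢ p1, p1⊥
  [⅋]  ⊢ p0, (p0⊥ ⊗ (p1⊥ ⊗ p1⊥)), (p1 ⅋ p1)
    [⊗]  ⊢ p0, p1, p1, (p0⊥ ⊗ (p1⊥ ⊗ p1⊥))
      [Ax]  ⊢ p0, p0⊥
      [⊗]  ⊢ p1, p1, (p1⊥ ⊗ p1⊥)
        [Ax]  ⊢ p1, p1⊥
        [Ax]  ⊢ p1, p1⊥

Result: YES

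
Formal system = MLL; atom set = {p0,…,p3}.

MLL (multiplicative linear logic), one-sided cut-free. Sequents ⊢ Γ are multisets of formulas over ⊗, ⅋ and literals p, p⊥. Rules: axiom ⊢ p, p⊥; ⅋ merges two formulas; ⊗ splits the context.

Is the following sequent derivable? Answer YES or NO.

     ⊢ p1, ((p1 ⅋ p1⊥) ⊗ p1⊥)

Proof tree:
[⊗]  ⊢ p1, ((p1 ⅋ p1⊥) ⊗ p1⊥)
  [⅋]  ⊢ (p1 ⅋ p1⊥)
    [Ax]  ⊢ p1, p1⊥
  [Ax]  ⊢ p1, p1⊥

Result: YES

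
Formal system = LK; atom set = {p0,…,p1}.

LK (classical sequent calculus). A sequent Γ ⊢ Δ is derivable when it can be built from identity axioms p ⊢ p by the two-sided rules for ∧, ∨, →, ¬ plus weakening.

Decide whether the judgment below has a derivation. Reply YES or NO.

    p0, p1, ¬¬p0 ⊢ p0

Proof tree:
[¬L] p0, p1, ¬¬p0 ⊢ p0
  [WL] p0, p1 ⊢ p0, ¬p0
    [WL] p0 ⊢ p0, ¬p0
      [¬R]  ⊢ p0, ¬p0
        [Ax] p0 ⊢ p0

Result: YES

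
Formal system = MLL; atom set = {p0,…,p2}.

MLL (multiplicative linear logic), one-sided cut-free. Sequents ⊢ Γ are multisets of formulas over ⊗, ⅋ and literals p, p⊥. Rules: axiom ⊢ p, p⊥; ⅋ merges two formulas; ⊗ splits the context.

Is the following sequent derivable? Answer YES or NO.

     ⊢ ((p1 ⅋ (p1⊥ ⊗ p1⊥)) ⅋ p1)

Proof tree:
[⅋]  ⊢ ((p1 ⅋ (p1⊥ ⊗ p1⊥)) ⅋ p1)
  [⅋]  ⊢ p1, (p1 ⅋ (p1⊥ ⊗ p1⊥))
    [⊗]  ⊢ p1, p1, (p1⊥ ⊗ p1⊥)
      [Ax]  ⊢ p1, p1⊥
      [Ax]  ⊢ p1, p1⊥

Result: YES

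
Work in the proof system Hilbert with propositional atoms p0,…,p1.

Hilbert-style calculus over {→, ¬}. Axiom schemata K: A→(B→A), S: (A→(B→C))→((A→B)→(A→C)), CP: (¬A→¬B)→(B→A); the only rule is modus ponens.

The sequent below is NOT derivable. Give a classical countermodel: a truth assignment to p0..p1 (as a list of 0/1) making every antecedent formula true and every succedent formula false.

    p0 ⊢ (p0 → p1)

Search for a countermodel by truth-table:
  v=00: Γ:[p0=F] Δ:[(p0 → p1)=T] refutes=False
  v=01: Γ:[p0=F] Δ:[(p0 → p1)=T] refutes=False
  v=10: Γ:[p0=T] Δ:[(p0 → p1)=F] refutes=True  ← countermodel

Result: [1, 0]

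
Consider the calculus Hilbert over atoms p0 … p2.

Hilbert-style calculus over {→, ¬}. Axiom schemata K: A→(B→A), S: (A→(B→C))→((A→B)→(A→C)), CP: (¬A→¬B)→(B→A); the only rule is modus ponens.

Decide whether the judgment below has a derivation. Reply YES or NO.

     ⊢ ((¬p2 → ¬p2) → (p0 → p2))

Truth-table refutation:
  v=000: Γ:[] Δ:[((¬p2 → ¬p2) → (p0 → p2))=T] refutes=False
  v=001: Γ:[] Δ:[((¬p2 → ¬p2) → (p0 → p2))=T] refutes=False
  v=010: Γ:[] Δ:[((¬p2 → ¬p2) → (p0 → p2))=T] refutes=False
  v=011: Γ:[] Δ:[((¬p2 → ¬p2) → (p0 → p2))=T] refutes=False
  v=100: Γ:[] Δ:[((¬p2 → ¬p2) → (p0 → p2))=F] refutes=True  ← countermodel

Result: NO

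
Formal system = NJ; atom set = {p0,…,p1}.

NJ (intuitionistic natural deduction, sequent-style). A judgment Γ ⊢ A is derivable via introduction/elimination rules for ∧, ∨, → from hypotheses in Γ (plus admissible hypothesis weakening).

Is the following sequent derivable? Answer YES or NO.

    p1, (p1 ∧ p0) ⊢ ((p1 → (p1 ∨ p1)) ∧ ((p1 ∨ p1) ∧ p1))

Proof tree:
[∧I] p1, (p1 ∧ p0) ⊢ ((p1 → (p1 ∨ p1)) ∧ ((p1 ∨ p1) ∧ p1))
  [→I] (p1 ∧ p0) ⊢ (p1 → (p1 ∨ p1))
    [∨I₁] p1, (p1 ∧ p0) ⊢ (p1 ∨ p1)
      [Wk] p1, (p1 ∧ p0) ⊢ p1
        [Ax] p1 ⊢ p1
  [∧I] p1 ⊢ ((p1 ∨ p1) ∧ p1)
    [∨I₂] p1 ⊢ (p1 ∨ p1)
      [Ax] p1 ⊢ p1
    [Ax] p1 ⊢ p1

Result: YES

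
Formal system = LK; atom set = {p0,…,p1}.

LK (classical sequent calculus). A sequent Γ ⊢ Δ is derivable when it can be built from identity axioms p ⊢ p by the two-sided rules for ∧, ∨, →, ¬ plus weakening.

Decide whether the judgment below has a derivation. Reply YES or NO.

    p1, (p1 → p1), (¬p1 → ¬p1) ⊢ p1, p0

Derivation trace:
[→L] p1, (p1 → p1), (¬p1 → ¬p1) ⊢ p1, p0
  [¬R] (p1 → p1) ⊢ p1, ¬p1
    [→L] p1, (p1 → p1) ⊢ p1
      [Ax] p1 ⊢ p1
      [Ax] p1 ⊢ p1
  [¬L] p1, (p1 → p1), ¬p1 ⊢ p0
    [WR] p1, (p1 → p1) ⊢ p1, p0
      [→L] p1, (p1 → p1) ⊢ p1
        [Ax] p1 ⊢ p1
        [Ax] p1 ⊢ p1

Result: YES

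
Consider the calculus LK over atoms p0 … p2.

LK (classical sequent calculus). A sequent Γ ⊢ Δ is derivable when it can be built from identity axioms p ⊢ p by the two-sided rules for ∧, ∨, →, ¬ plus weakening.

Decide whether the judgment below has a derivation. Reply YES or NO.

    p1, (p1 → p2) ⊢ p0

Truth-table refutation:
  v=000: Γ:[p1=F, (p1 → p2)=T] Δ:[p0=F] refutes=False
  v=001: Γ:[p1=F, (p1 → p2)=T] Δ:[p0=F] refutes=False
  v=010: Γ:[p1=T, (p1 → p2)=F] Δ:[p0=F] refutes=False
  v=011: Γ:[p1=T, (p1 → p2)=T] Δ:[p0=F] refutes=True  ← countermodel

Result: NO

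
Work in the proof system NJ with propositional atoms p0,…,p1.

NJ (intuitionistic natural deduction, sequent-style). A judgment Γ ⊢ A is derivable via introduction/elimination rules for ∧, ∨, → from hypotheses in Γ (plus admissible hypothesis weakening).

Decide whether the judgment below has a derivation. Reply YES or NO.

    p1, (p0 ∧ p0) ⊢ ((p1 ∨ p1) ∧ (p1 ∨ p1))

Derivation trace:
[∧I] p1, (p0 ∧ p0) ⊢ ((p1 ∨ p1) ∧ (p1 ∨ p1))
  [Wk] p1, (p0 ∧ p0) ⊢ (p1 ∨ p1)
    [∨I₂] p1 ⊢ (p1 ∨ p1)
      [Ax] p1 ⊢ p1
  [∨I₂] p1 ⊢ (p1 ∨ p1)
    [Ax] p1 ⊢ p1

Result: YES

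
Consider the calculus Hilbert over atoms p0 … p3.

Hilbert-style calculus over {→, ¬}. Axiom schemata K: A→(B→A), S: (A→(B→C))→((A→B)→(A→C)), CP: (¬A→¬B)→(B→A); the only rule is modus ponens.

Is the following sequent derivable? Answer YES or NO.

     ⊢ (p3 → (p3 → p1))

Search for a countermodel by truth-table:
  v=0000: Γ:[] Δ:[(p3 → (p3 → p1))=T] refutes=False
  v=0001: Γ:[] Δ:[(p3 → (p3 → p1))=F] refutes=True  ← countermodel

Result: NO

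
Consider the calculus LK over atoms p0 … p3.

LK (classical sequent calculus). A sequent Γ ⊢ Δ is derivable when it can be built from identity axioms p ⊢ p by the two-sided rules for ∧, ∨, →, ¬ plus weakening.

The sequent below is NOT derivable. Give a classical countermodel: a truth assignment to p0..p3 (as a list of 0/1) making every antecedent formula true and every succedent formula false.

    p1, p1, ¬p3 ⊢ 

Enumerate valuations to refute Γ ⊢ Δ:
  v=0000: Γ:[p1=F, p1=F, ¬p3=T] Δ:[] refutes=False
  v=0001: Γ:[p1=F, p1=F, ¬p3=F] Δ:[] refutes=False
  v=0010: Γ:[p1=F, p1=F, ¬p3=T] Δ:[] refutes=False
  v=0011: Γ:[p1=F, p1=F, ¬p3=F] Δ:[] refutes=False
  v=0100: Γ:[p1=T, p1=T, ¬p3=T] Δ:[] refutes=True  ← countermodel

Result: [0, 1, 0, 0]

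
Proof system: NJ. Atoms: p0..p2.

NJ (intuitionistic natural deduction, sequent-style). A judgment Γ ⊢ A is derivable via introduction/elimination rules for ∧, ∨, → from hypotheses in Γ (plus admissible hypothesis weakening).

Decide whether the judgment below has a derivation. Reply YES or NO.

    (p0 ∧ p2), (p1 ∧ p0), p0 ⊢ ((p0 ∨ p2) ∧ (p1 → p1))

Proof tree:
[∧I] (p0 ∧ p2), (p1 ∧ p0), p0 ⊢ ((p0 ∨ p2) ∧ (p1 → p1))
  [Wk] p0, (p0 ∧ p2), (p1 ∧ p0) ⊢ (p0 ∨ p2)
    [Wk] p0, (p0 ∧ p2) ⊢ (p0 ∨ p2)
      [∨I₁] p0 ⊢ (p0 ∨ p2)
        [Ax] p0 ⊢ p0
  [→I]  ⊢ (p1 → p1)
    [Ax] p1 ⊢ p1

Result: YES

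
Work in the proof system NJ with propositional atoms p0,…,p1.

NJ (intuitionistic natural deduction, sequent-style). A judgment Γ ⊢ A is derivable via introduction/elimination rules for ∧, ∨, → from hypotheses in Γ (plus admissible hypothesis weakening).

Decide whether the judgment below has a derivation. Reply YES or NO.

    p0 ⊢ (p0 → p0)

Derivation trace:
[→I] p0 ⊢ (p0 → p0)
  [Wk] p0, p0 ⊢ p0
    [Ax] p0 ⊢ p0

Result: YES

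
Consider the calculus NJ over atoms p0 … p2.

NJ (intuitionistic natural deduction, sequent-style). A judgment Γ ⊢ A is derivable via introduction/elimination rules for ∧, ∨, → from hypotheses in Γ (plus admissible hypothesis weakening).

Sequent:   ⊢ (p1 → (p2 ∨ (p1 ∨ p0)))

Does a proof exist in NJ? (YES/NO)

Derivation trace:
[→I]  ⊢ (p1 → (p2 ∨ (p1 ∨ p0)))
  [∨I₂] p1 ⊢ (p2 ∨ (p1 ∨ p0))
    [∨I₁] p1 ⊢ (p1 ∨ p0)
      [Ax] p1 ⊢ p1

Result: YES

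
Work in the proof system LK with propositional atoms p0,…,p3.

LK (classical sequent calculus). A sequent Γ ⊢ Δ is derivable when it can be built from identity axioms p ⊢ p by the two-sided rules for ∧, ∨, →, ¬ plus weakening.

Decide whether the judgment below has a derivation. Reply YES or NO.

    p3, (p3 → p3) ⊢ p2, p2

Enumerate valuations to refute Γ ⊢ Δ:
  v=0000: Γ:[p3=F, (p3 → p3)=T] Δ:[p2=F, p2=F] refutes=False
  v=0001: Γ:[p3=T, (p3 → p3)=T] Δ:[p2=F, p2=F] refutes=True  ← countermodel

Result: NO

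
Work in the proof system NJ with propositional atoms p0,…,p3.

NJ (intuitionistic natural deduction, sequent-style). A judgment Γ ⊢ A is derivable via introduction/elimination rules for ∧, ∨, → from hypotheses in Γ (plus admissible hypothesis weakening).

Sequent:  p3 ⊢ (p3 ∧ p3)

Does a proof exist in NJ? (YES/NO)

Proof tree:
[∧I] p3 ⊢ (p3 ∧ p3)
  [Wk] p3, p3 ⊢ p3
    [Ax] p3 ⊢ p3
  [Wk] p3, p3 ⊢ p3
    [Ax] p3 ⊢ p3

Result: YES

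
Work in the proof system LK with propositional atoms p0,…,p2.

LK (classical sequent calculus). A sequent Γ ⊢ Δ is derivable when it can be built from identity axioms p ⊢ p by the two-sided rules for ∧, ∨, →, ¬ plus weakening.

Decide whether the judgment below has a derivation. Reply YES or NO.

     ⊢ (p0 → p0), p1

Derivation (root first):
[WR]  ⊢ (p0 → p0), p1
  [→R]  ⊢ (p0 → p0)
    [Ax] p0 ⊢ p0

Result: YES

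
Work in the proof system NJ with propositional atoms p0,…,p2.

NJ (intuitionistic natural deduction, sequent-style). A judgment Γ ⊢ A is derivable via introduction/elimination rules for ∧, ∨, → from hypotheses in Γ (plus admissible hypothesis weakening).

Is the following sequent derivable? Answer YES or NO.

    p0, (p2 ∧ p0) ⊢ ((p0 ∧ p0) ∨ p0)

Proof tree:
[Wk] p0, (p2 ∧ p0) ⊢ ((p0 ∧ p0) ∨ p0)
  [∨I₁] p0 ⊢ ((p0 ∧ p0) ∨ p0)
    [∧I] p0 ⊢ (p0 ∧ p0)
      [Ax] p0 ⊢ p0
      [Ax] p0 ⊢ p0

Result: YES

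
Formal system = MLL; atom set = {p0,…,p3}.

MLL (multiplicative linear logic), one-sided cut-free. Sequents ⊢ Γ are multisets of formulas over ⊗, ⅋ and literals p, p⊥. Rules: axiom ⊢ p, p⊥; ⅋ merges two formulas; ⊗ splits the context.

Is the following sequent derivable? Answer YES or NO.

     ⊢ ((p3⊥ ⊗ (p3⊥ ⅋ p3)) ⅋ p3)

Proof tree:
[⅋]  ⊢ ((p3⊥ ⊗ (p3⊥ ⅋ p3)) ⅋ p3)
  [⊗]  ⊢ p3, (p3⊥ ⊗ (p3⊥ ⅋ p3))
    [Ax]  ⊢ p3, p3⊥
    [⅋]  ⊢ (p3⊥ ⅋ p3)
      [Ax]  ⊢ p3, p3⊥

Result: YES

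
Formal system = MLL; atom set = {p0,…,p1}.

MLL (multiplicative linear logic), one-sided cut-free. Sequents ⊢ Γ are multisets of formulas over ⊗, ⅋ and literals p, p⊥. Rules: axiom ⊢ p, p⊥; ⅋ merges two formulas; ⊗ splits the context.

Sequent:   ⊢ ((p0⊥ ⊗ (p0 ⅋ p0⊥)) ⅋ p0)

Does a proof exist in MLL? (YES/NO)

Derivation (root first):
[⅋]  ⊢ ((p0⊥ ⊗ (p0 ⅋ p0⊥)) ⅋ p0)
  [⊗]  ⊢ p0, (p0⊥ ⊗ (p0 ⅋ p0⊥))
    [Ax]  ⊢ p0, p0⊥
    [⅋]  ⊢ (p0 ⅋ p0⊥)
      [Ax]  ⊢ p0, p0⊥

Result: YES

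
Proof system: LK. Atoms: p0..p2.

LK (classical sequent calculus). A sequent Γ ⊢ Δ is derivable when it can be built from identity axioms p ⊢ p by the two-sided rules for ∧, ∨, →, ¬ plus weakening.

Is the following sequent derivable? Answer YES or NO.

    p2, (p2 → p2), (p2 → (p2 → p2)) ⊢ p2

Derivation trace:
[→L] p2, (p2 → p2), (p2 → (p2 → p2)) ⊢ p2
  [→L] p2, (p2 → p2) ⊢ p2
    [Ax] p2 ⊢ p2
    [Ax] p2 ⊢ p2
  [→L] p2, (p2 → p2) ⊢ p2
    [Ax] p2 ⊢ p2
    [Ax] p2 ⊢ p2

Result: YES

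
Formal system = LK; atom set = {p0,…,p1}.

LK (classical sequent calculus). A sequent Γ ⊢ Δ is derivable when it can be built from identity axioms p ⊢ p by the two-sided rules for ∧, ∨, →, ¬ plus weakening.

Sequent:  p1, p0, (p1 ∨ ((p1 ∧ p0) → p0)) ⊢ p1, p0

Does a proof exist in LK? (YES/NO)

Proof tree:
[∨L] p1, p0, (p1 ∨ ((p1 ∧ p0) → p0)) ⊢ p1, p0
  [Ax] p1 ⊢ p1
  [→L] p1, p0, ((p1 ∧ p0) → p0) ⊢ p0
    [∧R] p1, p0 ⊢ (p1 ∧ p0)
      [Ax] p1 ⊢ p1
      [Ax] p0 ⊢ p0
    [Ax] p0 ⊢ p0

Result: YES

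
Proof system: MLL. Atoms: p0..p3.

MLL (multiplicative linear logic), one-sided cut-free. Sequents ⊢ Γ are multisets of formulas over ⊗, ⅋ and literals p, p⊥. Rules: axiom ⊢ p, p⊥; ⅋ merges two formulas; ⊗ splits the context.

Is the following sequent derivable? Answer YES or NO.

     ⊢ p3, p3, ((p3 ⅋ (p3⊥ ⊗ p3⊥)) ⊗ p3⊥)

Derivation (root first):
[⊗]  ⊢ p3, p3, ((p3 ⅋ (p3⊥ ⊗ p3⊥)) ⊗ p3⊥)
  [⅋]  ⊢ p3, (p3 ⅋ (p3⊥ ⊗ p3⊥))
    [⊗]  ⊢ p3, p3, (p3⊥ ⊗ p3⊥)
      [Ax]  ⊢ p3, p3⊥
      [Ax]  ⊢ p3, p3⊥
  [Ax]  ⊢ p3, p3⊥

Result: YES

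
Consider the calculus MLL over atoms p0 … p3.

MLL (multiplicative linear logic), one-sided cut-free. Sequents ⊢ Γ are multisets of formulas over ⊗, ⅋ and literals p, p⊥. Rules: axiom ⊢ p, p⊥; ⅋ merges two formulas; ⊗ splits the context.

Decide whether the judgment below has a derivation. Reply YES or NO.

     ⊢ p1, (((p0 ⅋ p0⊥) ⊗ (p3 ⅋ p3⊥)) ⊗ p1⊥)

Proof tree:
[⊗]  ⊢ p1, (((p0 ⅋ p0⊥) ⊗ (p3 ⅋ p3⊥)) ⊗ p1⊥)
  [⊗]  ⊢ ((p0 ⅋ p0⊥) ⊗ (p3 ⅋ p3⊥))
    [⅋]  ⊢ (p0 ⅋ p0⊥)
      [Ax]  ⊢ p0, p0⊥
    [⅋]  ⊢ (p3 ⅋ p3⊥)
      [Ax]  ⊢ p3, p3⊥
  [Ax]  ⊢ p1, p1⊥

Result: YES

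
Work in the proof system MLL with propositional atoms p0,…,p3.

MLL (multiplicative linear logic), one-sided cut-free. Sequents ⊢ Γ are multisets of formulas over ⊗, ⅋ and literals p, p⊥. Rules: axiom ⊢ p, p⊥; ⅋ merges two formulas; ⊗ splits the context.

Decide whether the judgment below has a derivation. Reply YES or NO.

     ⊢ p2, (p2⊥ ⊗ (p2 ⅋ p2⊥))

Derivation trace:
[⊗]  ⊢ p2, (p2⊥ ⊗ (p2 ⅋ p2⊥))
  [Ax]  ⊢ p2, p2⊥
  [⅋]  ⊢ (p2 ⅋ p2⊥)
    [Ax]  ⊢ p2, p2⊥

Result: YES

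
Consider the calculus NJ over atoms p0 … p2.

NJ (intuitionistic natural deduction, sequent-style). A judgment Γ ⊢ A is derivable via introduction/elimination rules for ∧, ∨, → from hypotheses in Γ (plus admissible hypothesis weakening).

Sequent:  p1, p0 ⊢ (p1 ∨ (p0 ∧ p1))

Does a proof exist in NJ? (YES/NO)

Proof tree:
[∨I₂] p1, p0 ⊢ (p1 ∨ (p0 ∧ p1))
  [∧I] p1, p0 ⊢ (p0 ∧ p1)
    [Ax] p0 ⊢ p0
    [Ax] p1 ⊢ p1

Result: YES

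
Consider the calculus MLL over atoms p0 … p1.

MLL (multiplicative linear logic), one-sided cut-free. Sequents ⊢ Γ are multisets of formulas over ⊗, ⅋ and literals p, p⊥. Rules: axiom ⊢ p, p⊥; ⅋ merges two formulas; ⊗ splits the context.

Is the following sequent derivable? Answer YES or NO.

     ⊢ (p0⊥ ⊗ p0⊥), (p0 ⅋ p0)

Proof tree:
[⅋]  ⊢ (p0⊥ ⊗ p0⊥), (p0 ⅋ p0)
  [⊗]  ⊢ p0, p0, (p0⊥ ⊗ p0⊥)
    [Ax]  ⊢ p0, p0⊥
    [Ax]  ⊢ p0, p0⊥

Result: YES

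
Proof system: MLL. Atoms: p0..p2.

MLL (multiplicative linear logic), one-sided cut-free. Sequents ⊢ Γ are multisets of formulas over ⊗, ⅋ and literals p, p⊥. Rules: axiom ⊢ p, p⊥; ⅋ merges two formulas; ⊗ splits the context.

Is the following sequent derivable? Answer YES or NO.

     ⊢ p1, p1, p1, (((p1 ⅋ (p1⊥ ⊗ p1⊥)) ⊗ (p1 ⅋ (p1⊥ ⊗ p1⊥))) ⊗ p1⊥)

Derivation (root first):
[⊗]  ⊢ p1, p1, p1, (((p1 ⅋ (p1⊥ ⊗ p1⊥)) ⊗ (p1 ⅋ (p1⊥ ⊗ p1⊥))) ⊗ p1⊥)
  [⊗]  ⊢ p1, p1, ((p1 ⅋ (p1⊥ ⊗ p1⊥)) ⊗ (p1 ⅋ (p1⊥ ⊗ p1⊥)))
    [⅋]  ⊢ p1, (p1 ⅋ (p1⊥ ⊗ p1⊥))
      [⊗]  ⊢ p1, p1, (p1⊥ ⊗ p1⊥)
        [Ax]  ⊢ p1, p1⊥
        [Ax]  ⊢ p1, p1⊥
    [⅋]  ⊢ p1, (p1 ⅋ (p1⊥ ⊗ p1⊥))
      [⊗]  ⊢ p1, p1, (p1⊥ ⊗ p1⊥)
        [Ax]  ⊢ p1, p1⊥
        [Ax]  ⊢ p1, p1⊥
  [Ax]  ⊢ p1, p1⊥

Result: YES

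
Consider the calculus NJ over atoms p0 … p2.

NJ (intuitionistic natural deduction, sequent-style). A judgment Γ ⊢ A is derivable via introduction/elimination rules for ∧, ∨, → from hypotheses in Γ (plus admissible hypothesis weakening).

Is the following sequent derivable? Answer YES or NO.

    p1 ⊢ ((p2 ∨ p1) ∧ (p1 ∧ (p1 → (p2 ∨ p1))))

Derivation (root first):
[∧I] p1 ⊢ ((p2 ∨ p1) ∧ (p1 ∧ (p1 → (p2 ∨ p1))))
  [∨I₂] p1 ⊢ (p2 ∨ p1)
    [Ax] p1 ⊢ p1
  [∧I] p1 ⊢ (p1 ∧ (p1 → (p2 ∨ p1)))
    [Ax] p1 ⊢ p1
    [→I]  ⊢ (p1 → (p2 ∨ p1))
      [∨I₂] p1 ⊢ (p2 ∨ p1)
        [Ax] p1 ⊢ p1

Result: YES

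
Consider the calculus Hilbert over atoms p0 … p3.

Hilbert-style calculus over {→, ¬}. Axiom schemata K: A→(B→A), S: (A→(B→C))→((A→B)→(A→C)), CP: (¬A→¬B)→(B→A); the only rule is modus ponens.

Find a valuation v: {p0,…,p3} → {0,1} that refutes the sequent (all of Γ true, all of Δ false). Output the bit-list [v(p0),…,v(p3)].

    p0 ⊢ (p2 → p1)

Search for a countermodel by truth-table:
  v=0000: Γ:[p0=F] Δ:[(p2 → p1)=T] refutes=False
  v=0001: Γ:[p0=F] Δ:[(p2 → p1)=T] refutes=False
  v=0010: Γ:[p0=F] Δ:[(p2 → p1)=F] refutes=False
  v=0011: Γ:[p0=F] Δ:[(p2 → p1)=F] refutes=False
  v=0100: Γ:[p0=F] Δ:[(p2 → p1)=T] refutes=False
  v=0101: Γ:[p0=F] Δ:[(p2 → p1)=T] refutes=False
  v=0110: Γ:[p0=F] Δ:[(p2 → p1)=T] refutes=False
  v=0111: Γ:[p0=F] Δ:[(p2 → p1)=T] refutes=False
  v=1000: Γ:[p0=T] Δ:[(p2 → p1)=T] refutes=False
  v=1001: Γ:[p0=T] Δ:[(p2 → p1)=T] refutes=False
  v=1010: Γ:[p0=T] Δ:[(p2 → p1)=F] refutes=True  ← countermodel

Result: [1, 0, 1, 0]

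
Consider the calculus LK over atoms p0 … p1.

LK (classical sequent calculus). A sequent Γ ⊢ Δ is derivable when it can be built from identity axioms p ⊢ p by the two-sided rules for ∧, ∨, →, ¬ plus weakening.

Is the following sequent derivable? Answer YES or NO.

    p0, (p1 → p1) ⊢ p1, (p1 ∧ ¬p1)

Enumerate valuations to refute Γ ⊢ Δ:
  v=00: Γ:[p0=F, (p1 → p1)=T] Δ:[p1=F, (p1 ∧ ¬p1)=F] refutes=False
  v=01: Γ:[p0=F, (p1 → p1)=T] Δ:[p1=T, (p1 ∧ ¬p1)=F] refutes=False
  v=10: Γ:[p0=T, (p1 → p1)=T] Δ:[p1=F, (p1 ∧ ¬p1)=F] refutes=True  ← countermodel

Result: NO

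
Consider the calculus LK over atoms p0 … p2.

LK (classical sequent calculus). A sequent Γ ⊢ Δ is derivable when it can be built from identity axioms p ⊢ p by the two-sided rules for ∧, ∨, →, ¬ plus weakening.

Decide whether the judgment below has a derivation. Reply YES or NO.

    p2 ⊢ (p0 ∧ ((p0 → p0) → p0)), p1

Search for a countermodel by truth-table:
  v=000: Γ:[p2=F] Δ:[(p0 ∧ ((p0 → p0) → p0))=F, p1=F] refutes=False
  v=001: Γ:[p2=T] Δ:[(p0 ∧ ((p0 → p0) → p0))=F, p1=F] refutes=True  ← countermodel

Result: NO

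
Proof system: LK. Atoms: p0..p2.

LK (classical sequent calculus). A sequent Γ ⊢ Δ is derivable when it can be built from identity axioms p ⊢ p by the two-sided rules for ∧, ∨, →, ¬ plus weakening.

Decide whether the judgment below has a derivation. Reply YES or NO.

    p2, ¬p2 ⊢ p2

Proof tree:
[WR] p2, ¬p2 ⊢ p2
  [¬L] p2, ¬p2 ⊢ 
    [Ax] p2 ⊢ p2

Result: YES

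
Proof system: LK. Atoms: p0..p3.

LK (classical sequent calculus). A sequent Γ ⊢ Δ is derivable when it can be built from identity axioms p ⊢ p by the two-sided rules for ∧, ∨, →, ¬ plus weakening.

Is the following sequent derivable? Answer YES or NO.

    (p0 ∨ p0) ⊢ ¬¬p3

Enumerate valuations to refute Γ ⊢ Δ:
  v=0000: Γ:[(p0 ∨ p0)=F] Δ:[¬¬p3=F] refutes=False
  v=0001: Γ:[(p0 ∨ p0)=F] Δ:[¬¬p3=T] refutes=False
  v=0010: Γ:[(p0 ∨ p0)=F] Δ:[¬¬p3=F] refutes=False
  v=0011: Γ:[(p0 ∨ p0)=F] Δ:[¬¬p3=T] refutes=False
  v=0100: Γ:[(p0 ∨ p0)=F] Δ:[¬¬p3=F] refutes=False
  v=0101: Γ:[(p0 ∨ p0)=F] Δ:[¬¬p3=T] refutes=False
  v=0110: Γ:[(p0 ∨ p0)=F] Δ:[¬¬p3=F] refutes=False
  v=0111: Γ:[(p0 ∨ p0)=F] Δ:[¬¬p3=T] refutes=False
  v=1000: Γ:[(p0 ∨ p0)=T] Δ:[¬¬p3=F] refutes=True  ← countermodel

Result: NO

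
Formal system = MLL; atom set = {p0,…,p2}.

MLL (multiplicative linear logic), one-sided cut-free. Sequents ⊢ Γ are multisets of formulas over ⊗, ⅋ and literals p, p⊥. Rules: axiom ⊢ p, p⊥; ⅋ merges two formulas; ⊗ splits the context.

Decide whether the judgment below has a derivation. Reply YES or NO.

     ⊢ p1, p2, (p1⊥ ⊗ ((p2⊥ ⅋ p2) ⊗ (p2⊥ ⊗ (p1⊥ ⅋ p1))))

Proof tree:
[⊗]  ⊢ p1, p2, (p1⊥ ⊗ ((p2⊥ ⅋ p2) ⊗ (p2⊥ ⊗ (p1⊥ ⅋ p1))))
  [Ax]  ⊢ p1, p1⊥
  [⊗]  ⊢ p2, ((p2⊥ ⅋ p2) ⊗ (p2⊥ ⊗ (p1⊥ ⅋ p1)))
    [⅋]  ⊢ (p2⊥ ⅋ p2)
      [Ax]  ⊢ p2, p2⊥
    [⊗]  ⊢ p2, (p2⊥ ⊗ (p1⊥ ⅋ p1))
      [Ax]  ⊢ p2, p2⊥
      [⅋]  ⊢ (p1⊥ ⅋ p1)
        [Ax]  ⊢ p1, p1⊥

Result: YES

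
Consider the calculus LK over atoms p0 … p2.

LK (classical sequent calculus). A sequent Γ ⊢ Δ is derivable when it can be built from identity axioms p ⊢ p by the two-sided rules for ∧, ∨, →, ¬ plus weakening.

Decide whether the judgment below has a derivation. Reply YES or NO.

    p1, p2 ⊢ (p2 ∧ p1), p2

Proof tree:
[WR] p1, p2 ⊢ (p2 ∧ p1), p2
  [∧R] p1, p2 ⊢ (p2 ∧ p1)
    [Ax] p2 ⊢ p2
    [WL] p1, p1 ⊢ p1
      [Ax] p1 ⊢ p1

Result: YES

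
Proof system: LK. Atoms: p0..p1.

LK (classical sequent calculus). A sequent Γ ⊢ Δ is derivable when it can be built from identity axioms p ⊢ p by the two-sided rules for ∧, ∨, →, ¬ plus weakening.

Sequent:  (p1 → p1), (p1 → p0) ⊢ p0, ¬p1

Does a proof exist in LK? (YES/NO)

Derivation (root first):
[¬R] (p1 → p1), (p1 → p0) ⊢ p0, ¬p1
  [→L] p1, (p1 → p1), (p1 → p0) ⊢ p0
    [→L] p1, (p1 → p1) ⊢ p1
      [Ax] p1 ⊢ p1
      [Ax] p1 ⊢ p1
    [Ax] p0 ⊢ p0

Result: YES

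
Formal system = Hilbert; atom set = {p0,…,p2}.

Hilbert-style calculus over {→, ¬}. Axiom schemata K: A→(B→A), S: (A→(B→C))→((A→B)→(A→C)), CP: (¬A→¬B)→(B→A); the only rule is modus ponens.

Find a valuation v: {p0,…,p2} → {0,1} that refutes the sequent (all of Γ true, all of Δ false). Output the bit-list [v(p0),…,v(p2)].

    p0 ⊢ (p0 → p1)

Search for a countermodel by truth-table:
  v=000: Γ:[p0=F] Δ:[(p0 → p1)=T] refutes=False
  v=001: Γ:[p0=F] Δ:[(p0 → p1)=T] refutes=False
  v=010: Γ:[p0=F] Δ:[(p0 → p1)=T] refutes=False
  v=011: Γ:[p0=F] Δ:[(p0 → p1)=T] refutes=False
  v=100: Γ:[p0=T] Δ:[(p0 → p1)=F] refutes=True  ← countermodel

Result: [1, 0, 0]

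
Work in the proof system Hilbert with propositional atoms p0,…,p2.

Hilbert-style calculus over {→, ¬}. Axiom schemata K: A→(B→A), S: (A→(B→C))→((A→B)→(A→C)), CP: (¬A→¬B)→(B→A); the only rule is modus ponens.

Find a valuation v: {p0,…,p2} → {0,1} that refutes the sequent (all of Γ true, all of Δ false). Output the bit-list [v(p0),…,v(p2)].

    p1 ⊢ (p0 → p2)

Truth-table refutation:
  v=000: Γ:[p1=F] Δ:[(p0 → p2)=T] refutes=False
  v=001: Γ:[p1=F] Δ:[(p0 → p2)=T] refutes=False
  v=010: Γ:[p1=T] Δ:[(p0 → p2)=T] refutes=False
  v=011: Γ:[p1=T] Δ:[(p0 → p2)=T] refutes=False
  v=100: Γ:[p1=F] Δ:[(p0 → p2)=F] refutes=False
  v=101: Γ:[p1=F] Δ:[(p0 → p2)=T] refutes=False
  v=110: Γ:[p1=T] Δ:[(p0 → p2)=F] refutes=True  ← countermodel

Result: [1, 1, 0]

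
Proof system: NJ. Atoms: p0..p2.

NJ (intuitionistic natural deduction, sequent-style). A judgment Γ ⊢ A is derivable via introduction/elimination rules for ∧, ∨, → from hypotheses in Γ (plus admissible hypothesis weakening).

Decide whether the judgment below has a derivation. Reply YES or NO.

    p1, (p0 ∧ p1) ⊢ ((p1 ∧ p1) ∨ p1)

Proof tree:
[Wk] p1, (p0 ∧ p1) ⊢ ((p1 ∧ p1) ∨ p1)
  [∨I₁] p1 ⊢ ((p1 ∧ p1) ∨ p1)
    [∧I] p1 ⊢ (p1 ∧ p1)
      [Ax] p1 ⊢ p1
      [Ax] p1 ⊢ p1

Result: YES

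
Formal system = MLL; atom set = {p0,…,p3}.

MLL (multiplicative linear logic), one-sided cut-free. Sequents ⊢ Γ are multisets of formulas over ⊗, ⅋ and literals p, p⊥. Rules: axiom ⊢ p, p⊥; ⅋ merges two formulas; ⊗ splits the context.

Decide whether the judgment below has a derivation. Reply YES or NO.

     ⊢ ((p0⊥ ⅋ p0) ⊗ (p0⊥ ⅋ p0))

Proof tree:
[⊗]  ⊢ ((p0⊥ ⅋ p0) ⊗ (p0⊥ ⅋ p0))
  [⅋]  ⊢ (p0⊥ ⅋ p0)
    [Ax]  ⊢ p0, p0⊥
  [⅋]  ⊢ (p0⊥ ⅋ p0)
    [Ax]  ⊢ p0, p0⊥

Result: YES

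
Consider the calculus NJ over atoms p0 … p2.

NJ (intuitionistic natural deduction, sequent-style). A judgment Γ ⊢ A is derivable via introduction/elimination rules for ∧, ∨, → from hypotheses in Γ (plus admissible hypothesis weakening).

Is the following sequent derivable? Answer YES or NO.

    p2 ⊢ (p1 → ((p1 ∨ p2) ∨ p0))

Proof tree:
[→I] p2 ⊢ (p1 → ((p1 ∨ p2) ∨ p0))
  [Wk] p1, p2 ⊢ ((p1 ∨ p2) ∨ p0)
    [∨I₁] p1 ⊢ ((p1 ∨ p2) ∨ p0)
      [∨I₁] p1 ⊢ (p1 ∨ p2)
        [Ax] p1 ⊢ p1

Result: YES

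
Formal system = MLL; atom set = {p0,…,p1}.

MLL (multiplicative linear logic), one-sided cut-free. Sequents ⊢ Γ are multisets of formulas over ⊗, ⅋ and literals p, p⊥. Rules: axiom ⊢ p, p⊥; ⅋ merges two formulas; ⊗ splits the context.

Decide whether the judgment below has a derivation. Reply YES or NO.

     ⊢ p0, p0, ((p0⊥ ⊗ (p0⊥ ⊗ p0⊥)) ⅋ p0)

Proof tree:
[⅋]  ⊢ p0, p0, ((p0⊥ ⊗ (p0⊥ ⊗ p0⊥)) ⅋ p0)
  [⊗]  ⊢ p0, p0, p0, (p0⊥ ⊗ (p0⊥ ⊗ p0⊥))
    [Ax]  ⊢ p0, p0⊥
    [⊗]  ⊢ p0, p0, (p0⊥ ⊗ p0⊥)
      [Ax]  ⊢ p0, p0⊥
      [Ax]  ⊢ p0, p0⊥

Result: YES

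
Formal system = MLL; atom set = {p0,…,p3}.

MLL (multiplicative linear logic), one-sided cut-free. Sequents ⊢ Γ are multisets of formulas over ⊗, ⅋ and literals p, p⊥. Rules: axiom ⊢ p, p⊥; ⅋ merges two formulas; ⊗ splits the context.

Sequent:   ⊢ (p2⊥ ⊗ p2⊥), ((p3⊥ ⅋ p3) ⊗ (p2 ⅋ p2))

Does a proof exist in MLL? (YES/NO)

Derivation (root first):
[⊗]  ⊢ (p2⊥ ⊗ p2⊥), ((p3⊥ ⅋ p3) ⊗ (p2 ⅋ p2))
  [⅋]  ⊢ (p3⊥ ⅋ p3)
    [Ax]  ⊢ p3, p3⊥
  [⅋]  ⊢ (p2⊥ ⊗ p2⊥), (p2 ⅋ p2)
    [⊗]  ⊢ p2, p2, (p2⊥ ⊗ p2⊥)
      [Ax]  ⊢ p2, p2⊥
      [Ax]  ⊢ p2, p2⊥

Result: YES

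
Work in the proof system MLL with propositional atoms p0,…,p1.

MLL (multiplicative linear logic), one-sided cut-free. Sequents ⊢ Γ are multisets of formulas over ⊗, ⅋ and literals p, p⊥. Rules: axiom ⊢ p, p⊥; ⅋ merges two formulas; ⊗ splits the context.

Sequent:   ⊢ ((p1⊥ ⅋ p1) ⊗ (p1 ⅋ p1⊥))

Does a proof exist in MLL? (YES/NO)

Derivation trace:
[⊗]  ⊢ ((p1⊥ ⅋ p1) ⊗ (p1 ⅋ p1⊥))
  [⅋]  ⊢ (p1⊥ ⅋ p1)
    [Ax]  ⊢ p1, p1⊥
  [⅋]  ⊢ (p1 ⅋ p1⊥)
    [Ax]  ⊢ p1, p1⊥

Result: YES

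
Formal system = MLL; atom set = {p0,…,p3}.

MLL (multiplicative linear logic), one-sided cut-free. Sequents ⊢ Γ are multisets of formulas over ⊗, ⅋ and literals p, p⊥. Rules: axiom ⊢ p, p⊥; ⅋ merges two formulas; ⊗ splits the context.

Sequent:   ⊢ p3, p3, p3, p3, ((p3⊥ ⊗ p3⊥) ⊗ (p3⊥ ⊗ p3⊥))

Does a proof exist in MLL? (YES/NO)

Derivation trace:
[⊗]  ⊢ p3, p3, p3, p3, ((p3⊥ ⊗ p3⊥) ⊗ (p3⊥ ⊗ p3⊥))
  [⊗]  ⊢ p3, p3, (p3⊥ ⊗ p3⊥)
    [Ax]  ⊢ p3, p3⊥
    [Ax]  ⊢ p3, p3⊥
  [⊗]  ⊢ p3, p3, (p3⊥ ⊗ p3⊥)
    [Ax]  ⊢ p3, p3⊥
    [Ax]  ⊢ p3, p3⊥

Result: YES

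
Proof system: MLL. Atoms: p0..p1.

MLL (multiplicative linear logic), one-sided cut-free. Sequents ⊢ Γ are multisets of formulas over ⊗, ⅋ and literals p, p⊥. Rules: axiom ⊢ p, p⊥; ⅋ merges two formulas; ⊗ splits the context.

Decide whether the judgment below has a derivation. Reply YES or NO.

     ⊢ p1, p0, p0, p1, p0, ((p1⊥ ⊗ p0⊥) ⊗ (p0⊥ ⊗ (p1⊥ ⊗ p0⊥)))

Proof tree:
[⊗]  ⊢ p1, p0, p0, p1, p0, ((p1⊥ ⊗ p0⊥) ⊗ (p0⊥ ⊗ (p1⊥ ⊗ p0⊥)))
  [⊗]  ⊢ p1, p0, (p1⊥ ⊗ p0⊥)
    [Ax]  ⊢ p1, p1⊥
    [Ax]  ⊢ p0, p0⊥
  [⊗]  ⊢ p0, p1, p0, (p0⊥ ⊗ (p1⊥ ⊗ p0⊥))
    [Ax]  ⊢ p0, p0⊥
    [⊗]  ⊢ p1, p0, (p1⊥ ⊗ p0⊥)
      [Ax]  ⊢ p1, p1⊥
      [Ax]  ⊢ p0, p0⊥

Result: YES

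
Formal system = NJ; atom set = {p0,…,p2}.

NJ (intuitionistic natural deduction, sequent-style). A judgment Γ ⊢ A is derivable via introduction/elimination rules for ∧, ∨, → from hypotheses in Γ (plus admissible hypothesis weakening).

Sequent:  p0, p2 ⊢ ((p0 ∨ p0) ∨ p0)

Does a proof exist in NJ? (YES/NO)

Derivation (root first):
[∨I₁] p0, p2 ⊢ ((p0 ∨ p0) ∨ p0)
  [Wk] p0, p2 ⊢ (p0 ∨ p0)
    [∨I₁] p0 ⊢ (p0 ∨ p0)
      [Ax] p0 ⊢ p0

Result: YES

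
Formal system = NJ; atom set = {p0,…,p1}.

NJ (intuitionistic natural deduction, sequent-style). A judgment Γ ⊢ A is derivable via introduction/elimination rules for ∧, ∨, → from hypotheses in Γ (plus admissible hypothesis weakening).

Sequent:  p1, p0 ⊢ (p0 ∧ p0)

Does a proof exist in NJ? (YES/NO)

Derivation trace:
[∧I] p1, p0 ⊢ (p0 ∧ p0)
  [Ax] p0 ⊢ p0
  [Wk] p0, p1 ⊢ p0
    [Ax] p0 ⊢ p0

Result: YES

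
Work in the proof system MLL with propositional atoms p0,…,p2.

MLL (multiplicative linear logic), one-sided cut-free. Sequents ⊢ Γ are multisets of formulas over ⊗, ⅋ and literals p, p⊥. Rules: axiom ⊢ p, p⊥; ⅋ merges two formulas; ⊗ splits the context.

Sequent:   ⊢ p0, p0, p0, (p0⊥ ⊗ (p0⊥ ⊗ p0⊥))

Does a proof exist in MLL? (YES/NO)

Derivation (root first):
[⊗]  ⊢ p0, p0, p0, (p0⊥ ⊗ (p0⊥ ⊗ p0⊥))
  [Ax]  ⊢ p0, p0⊥
  [⊗]  ⊢ p0, p0, (p0⊥ ⊗ p0⊥)
    [Ax]  ⊢ p0, p0⊥
    [Ax]  ⊢ p0, p0⊥

Result: YES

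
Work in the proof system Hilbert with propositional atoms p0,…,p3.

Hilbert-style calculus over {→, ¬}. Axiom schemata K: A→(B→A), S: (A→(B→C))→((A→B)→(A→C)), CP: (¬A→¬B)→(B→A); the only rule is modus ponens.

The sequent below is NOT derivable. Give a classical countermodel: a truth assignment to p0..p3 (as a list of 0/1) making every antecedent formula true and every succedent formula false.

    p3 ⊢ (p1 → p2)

Search for a countermodel by truth-table:
  v=0000: Γ:[p3=F] Δ:[(p1 → p2)=T] refutes=False
  v=0001: Γ:[p3=T] Δ:[(p1 → p2)=T] refutes=False
  v=0010: Γ:[p3=F] Δ:[(p1 → p2)=T] refutes=False
  v=0011: Γ:[p3=T] Δ:[(p1 → p2)=T] refutes=False
  v=0100: Γ:[p3=F] Δ:[(p1 → p2)=F] refutes=False
  v=0101: Γ:[p3=T] Δ:[(p1 → p2)=F] refutes=True  ← countermodel

Result: [0, 1, 0, 1]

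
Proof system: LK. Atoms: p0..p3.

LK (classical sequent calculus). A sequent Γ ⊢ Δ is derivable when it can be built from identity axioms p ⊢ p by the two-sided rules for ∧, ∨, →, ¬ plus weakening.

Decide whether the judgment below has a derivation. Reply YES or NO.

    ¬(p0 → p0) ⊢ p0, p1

Derivation trace:
[¬L] ¬(p0 → p0) ⊢ p0, p1
  [→R]  ⊢ p0, p1, (p0 → p0)
    [WR] p0 ⊢ p0, p0, p1
      [WR] p0 ⊢ p0, p0
        [Ax] p0 ⊢ p0

Result: YES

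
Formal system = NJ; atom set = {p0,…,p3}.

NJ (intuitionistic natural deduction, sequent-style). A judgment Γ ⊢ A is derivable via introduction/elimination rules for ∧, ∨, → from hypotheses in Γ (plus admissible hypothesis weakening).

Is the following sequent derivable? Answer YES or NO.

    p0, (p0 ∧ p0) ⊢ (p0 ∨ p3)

Proof tree:
[∨I₁] p0, (p0 ∧ p0) ⊢ (p0 ∨ p3)
  [Wk] p0, (p0 ∧ p0) ⊢ p0
    [Ax] p0 ⊢ p0

Result: YES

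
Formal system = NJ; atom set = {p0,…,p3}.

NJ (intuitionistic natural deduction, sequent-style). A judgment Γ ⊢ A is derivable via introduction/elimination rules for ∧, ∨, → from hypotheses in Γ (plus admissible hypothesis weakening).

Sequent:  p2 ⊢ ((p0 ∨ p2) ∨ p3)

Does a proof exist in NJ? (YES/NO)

Derivation trace:
[∨I₁] p2 ⊢ ((p0 ∨ p2) ∨ p3)
  [∨I₂] p2 ⊢ (p0 ∨ p2)
    [Ax] p2 ⊢ p2

Result: YES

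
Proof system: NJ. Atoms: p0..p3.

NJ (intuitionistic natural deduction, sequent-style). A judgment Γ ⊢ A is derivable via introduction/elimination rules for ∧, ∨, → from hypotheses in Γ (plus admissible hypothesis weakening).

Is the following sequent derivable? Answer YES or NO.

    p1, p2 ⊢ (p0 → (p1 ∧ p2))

Derivation (root first):
[→I] p1, p2 ⊢ (p0 → (p1 ∧ p2))
  [Wk] p1, p2, p0 ⊢ (p1 ∧ p2)
    [∧I] p1, p2 ⊢ (p1 ∧ p2)
      [Ax] p1 ⊢ p1
      [Ax] p2 ⊢ p2

Result: YES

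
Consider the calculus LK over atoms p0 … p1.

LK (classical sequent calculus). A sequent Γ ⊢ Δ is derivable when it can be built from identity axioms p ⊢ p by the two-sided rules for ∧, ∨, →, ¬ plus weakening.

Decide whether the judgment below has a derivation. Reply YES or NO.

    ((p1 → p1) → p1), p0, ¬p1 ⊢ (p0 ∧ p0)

Proof tree:
[¬L] ((p1 → p1) → p1), p0, ¬p1 ⊢ (p0 ∧ p0)
  [∧R] ((p1 → p1) → p1), p0 ⊢ p1, (p0 ∧ p0)
    [Ax] p0 ⊢ p0
    [→L] ((p1 → p1) → p1) ⊢ p1, p0
      [→R]  ⊢ (p1 → p1)
        [Ax] p1 ⊢ p1
      [WR] p1 ⊢ p1, p0
        [Ax] p1 ⊢ p1

Result: YES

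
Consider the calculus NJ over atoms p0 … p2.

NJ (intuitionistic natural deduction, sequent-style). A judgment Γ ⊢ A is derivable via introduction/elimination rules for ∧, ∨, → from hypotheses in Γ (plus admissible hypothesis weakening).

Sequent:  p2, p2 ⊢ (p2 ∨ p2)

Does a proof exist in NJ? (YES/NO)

Derivation trace:
[∨I₂] p2, p2 ⊢ (p2 ∨ p2)
  [Wk] p2, p2 ⊢ p2
    [Ax] p2 ⊢ p2

Result: YES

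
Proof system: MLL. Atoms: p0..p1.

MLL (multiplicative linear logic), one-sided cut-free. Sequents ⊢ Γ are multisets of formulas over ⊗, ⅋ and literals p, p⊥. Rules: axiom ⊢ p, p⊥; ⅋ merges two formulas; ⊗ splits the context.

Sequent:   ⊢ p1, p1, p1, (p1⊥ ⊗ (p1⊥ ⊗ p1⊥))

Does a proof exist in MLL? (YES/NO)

Derivation trace:
[⊗]  ⊢ p1, p1, p1, (p1⊥ ⊗ (p1⊥ ⊗ p1⊥))
  [Ax]  ⊢ p1, p1⊥
  [⊗]  ⊢ p1, p1, (p1⊥ ⊗ p1⊥)
    [Ax]  ⊢ p1, p1⊥
    [Ax]  ⊢ p1, p1⊥

Result: YES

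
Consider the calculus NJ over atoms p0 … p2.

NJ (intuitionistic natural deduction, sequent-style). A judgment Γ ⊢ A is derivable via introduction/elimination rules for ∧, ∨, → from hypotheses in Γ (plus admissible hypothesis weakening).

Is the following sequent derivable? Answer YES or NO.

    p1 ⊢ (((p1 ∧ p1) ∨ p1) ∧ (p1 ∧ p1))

Derivation trace:
[∧I] p1 ⊢ (((p1 ∧ p1) ∨ p1) ∧ (p1 ∧ p1))
  [∨I₁] p1 ⊢ ((p1 ∧ p1) ∨ p1)
    [∧I] p1 ⊢ (p1 ∧ p1)
      [Ax] p1 ⊢ p1
      [Ax] p1 ⊢ p1
  [∧I] p1 ⊢ (p1 ∧ p1)
    [Ax] p1 ⊢ p1
    [Ax] p1 ⊢ p1

Result: YES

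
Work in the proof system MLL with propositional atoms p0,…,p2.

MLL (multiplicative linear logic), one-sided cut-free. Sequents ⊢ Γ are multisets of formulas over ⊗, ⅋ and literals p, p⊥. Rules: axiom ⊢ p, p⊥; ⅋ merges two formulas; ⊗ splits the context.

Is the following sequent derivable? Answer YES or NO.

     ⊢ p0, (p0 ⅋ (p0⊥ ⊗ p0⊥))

Proof tree:
[⅋]  ⊢ p0, (p0 ⅋ (p0⊥ ⊗ p0⊥))
  [⊗]  ⊢ p0, p0, (p0⊥ ⊗ p0⊥)
    [Ax]  ⊢ p0, p0⊥
    [Ax]  ⊢ p0, p0⊥

Result: YES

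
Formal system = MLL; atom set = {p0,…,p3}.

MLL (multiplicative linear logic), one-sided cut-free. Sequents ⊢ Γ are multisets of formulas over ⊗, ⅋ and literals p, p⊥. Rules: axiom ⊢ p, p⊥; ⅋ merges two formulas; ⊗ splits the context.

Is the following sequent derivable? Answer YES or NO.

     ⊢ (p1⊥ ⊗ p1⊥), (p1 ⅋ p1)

Proof tree:
[⅋]  ⊢ (p1⊥ ⊗ p1⊥), (p1 ⅋ p1)
  [⊗]  ⊢ p1, p1, (p1⊥ ⊗ p1⊥)
    [Ax]  ⊢ p1, p1⊥
    [Ax]  ⊢ p1, p1⊥

Result: YES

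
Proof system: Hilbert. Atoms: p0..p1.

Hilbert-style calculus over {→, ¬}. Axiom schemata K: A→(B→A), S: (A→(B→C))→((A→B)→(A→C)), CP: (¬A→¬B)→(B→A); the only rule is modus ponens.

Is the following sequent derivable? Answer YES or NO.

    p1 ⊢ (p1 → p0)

Search for a countermodel by truth-table:
  v=00: Γ:[p1=F] Δ:[(p1 → p0)=T] refutes=False
  v=01: Γ:[p1=T] Δ:[(p1 → p0)=F] refutes=True  ← countermodel

Result: NO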